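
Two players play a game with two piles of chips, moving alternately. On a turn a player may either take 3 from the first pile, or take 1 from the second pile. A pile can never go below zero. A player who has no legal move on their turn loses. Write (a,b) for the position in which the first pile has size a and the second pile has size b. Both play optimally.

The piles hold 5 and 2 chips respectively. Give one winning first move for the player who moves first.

Compute win/loss labels from the base case upward. A position with no move is L. Any other position is W if it can reach an L in one move, else L.
No move ever increases a pile, so every position that can arise here has a ≤ 5 and b ≤ 2; it is enough to label the cells with 0 ≤ a ≤ 5 and 0 ≤ b ≤ 2.
Every move lowers a or b (never raises either), so fill the grid row by row in increasing a, and left to right within a row: each cell's successors are then already labelled.
      b=0  b=1  b=2
a=0:    L    W    L
a=1:    L    W    L
a=2:    L    W    L
a=3:    W    L    W
a=4:    W    L    W
a=5:    W    L    W
Cells with no legal move (terminal, hence L): (0,0), (1,0), (2,0).
The remaining L cells, each justified by listing all of its moves:
(0,2): only reaches (0,1)(W), which is W → L
(1,2): only reaches (1,1)(W), which is W → L
(2,2): only reaches (2,1)(W), which is W → L
(3,1): only reaches (0,1)(W), (3,0)(W), all W → L
(4,1): only reaches (1,1)(W), (4,0)(W), all W → L
(5,1): only reaches (2,1)(W), (5,0)(W), all W → L
Every other cell has at least one move into one of the L cells above, so it is W.
From (5,2), the L positions reachable in one move are: (2,2), (5,1). Any move reaching one of these is winning.

Move to (2,2).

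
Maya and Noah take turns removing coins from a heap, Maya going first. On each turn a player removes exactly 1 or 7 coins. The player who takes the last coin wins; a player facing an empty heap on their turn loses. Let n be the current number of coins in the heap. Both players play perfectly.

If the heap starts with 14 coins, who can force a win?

Label each position W (a win for the player to move) or L (a loss). A position with no legal move is L; any other position is W exactly when some move reaches an L, and L when every move reaches a W.
n=0: no move → L
n=1: reaches L-position 0 → W
n=2: only reaches 1(W), which is W → L
n=3: reaches L-position 2 → W
n=4: only reaches 3(W), which is W → L
n=5: reaches L-position 4 → W
n=6: only reaches 5(W), which is W → L
n=7: reaches L-position 6 → W
n=8: only reaches 7(W), 1(W), all W → L
n=9: reaches L-position 8 → W
n=10: only reaches 9(W), 3(W), all W → L
n=11: reaches L-position 10 → W
n=12: only reaches 11(W), 5(W), all W → L
n=13: reaches L-position 12 → W
n=14: only reaches 13(W), 7(W), all W → L
Every move from 14 reaches a W position, so the mover loses.

Noah wins.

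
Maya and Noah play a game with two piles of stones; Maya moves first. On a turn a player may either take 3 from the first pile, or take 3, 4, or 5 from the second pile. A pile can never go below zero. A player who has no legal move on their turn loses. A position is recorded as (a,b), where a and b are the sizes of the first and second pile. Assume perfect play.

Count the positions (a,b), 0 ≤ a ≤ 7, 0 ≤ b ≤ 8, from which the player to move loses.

Work bottom-up. With no move the player to move loses. Otherwise the position is W if at least one move leads to an L position for the opponent, and L if every move leads to a W.
Every move lowers a or b (never raises either), so fill the grid row by row in increasing a, and left to right within a row: each cell's successors are then already labelled.
      b=0  b=1  b=2  b=3  b=4  b=5  b=6  b=7  b=8
a=0:    L    L    L    W    W    W    W    W    L
a=1:    L    L    L    W    W    W    W    W    L
a=2:    L    L    L    W    W    W    W    W    L
a=3:    W    W    W    L    L    L    W    W    W
a=4:    W    W    W    L    L    L    W    W    W
a=5:    W    W    W    L    L    L    W    W    W
a=6:    L    L    L    W    W    W    W    W    L
a=7:    L    L    L    W    W    W    W    W    L
Cells with no legal move (terminal, hence L): (0,0), (0,1), (0,2), (1,0), (1,1), (1,2), (2,0), (2,1), (2,2).
The remaining L cells, each justified by listing all of its moves:
(0,8): moves to (0,5)(W), (0,4)(W), (0,3)(W); every one is W ⇒ L
(1,8): moves to (1,5)(W), (1,4)(W), (1,3)(W); every one is W ⇒ L
(2,8): moves to (2,5)(W), (2,4)(W), (2,3)(W); every one is W ⇒ L
(3,3): moves to (0,3)(W), (3,0)(W); every one is W ⇒ L
(3,4): moves to (0,4)(W), (3,1)(W), (3,0)(W); every one is W ⇒ L
(3,5): moves to (0,5)(W), (3,2)(W), (3,1)(W), (3,0)(W); every one is W ⇒ L
(4,3): moves to (1,3)(W), (4,0)(W); every one is W ⇒ L
(4,4): moves to (1,4)(W), (4,1)(W), (4,0)(W); every one is W ⇒ L
(4,5): moves to (1,5)(W), (4,2)(W), (4,1)(W), (4,0)(W); every one is W ⇒ L
(5,3): moves to (2,3)(W), (5,0)(W); every one is W ⇒ L
(5,4): moves to (2,4)(W), (5,1)(W), (5,0)(W); every one is W ⇒ L
(5,5): moves to (2,5)(W), (5,2)(W), (5,1)(W), (5,0)(W); every one is W ⇒ L
(6,0): the only move is to (3,0)(W), a W ⇒ L
(6,1): the only move is to (3,1)(W), a W ⇒ L
(6,2): the only move is to (3,2)(W), a W ⇒ L
(6,8): moves to (3,8)(W), (6,5)(W), (6,4)(W), (6,3)(W); every one is W ⇒ L
(7,0): the only move is to (4,0)(W), a W ⇒ L
(7,1): the only move is to (4,1)(W), a W ⇒ L
(7,2): the only move is to (4,2)(W), a W ⇒ L
(7,8): moves to (4,8)(W), (7,5)(W), (7,4)(W), (7,3)(W); every one is W ⇒ L
Every other cell has at least one move into one of the L cells above, so it is W.
L cells per row: a=0: 4, a=1: 4, a=2: 4, a=3: 3, a=4: 3, a=5: 3, a=6: 4, a=7: 4; total 29.

29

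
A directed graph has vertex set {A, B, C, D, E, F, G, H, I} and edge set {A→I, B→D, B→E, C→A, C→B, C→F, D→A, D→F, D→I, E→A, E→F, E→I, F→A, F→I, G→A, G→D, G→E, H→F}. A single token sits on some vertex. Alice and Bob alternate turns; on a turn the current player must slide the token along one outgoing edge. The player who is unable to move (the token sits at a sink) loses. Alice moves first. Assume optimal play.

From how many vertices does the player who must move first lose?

4

Use the standard recursion: the mover loses at a terminal position; elsewhere, the mover wins exactly when some move hands the opponent an L position.
Every edge goes from a vertex to one that appears earlier in the order I, A, F, E, D, B, C, G, H, so processing vertices in that order labels each vertex after all of its successors.
I: no outgoing edge → L
A: reaches L-position I → W
F: reaches L-position I → W
E: reaches L-position I → W
D: reaches L-position I → W
B: only reaches D(W), E(W), all W → L
C: reaches L-position B → W
G: only reaches D(W), E(W), A(W), all W → L
H: only reaches F(W), which is W → L
The L vertices are B, G, H, I; that is 4 in all.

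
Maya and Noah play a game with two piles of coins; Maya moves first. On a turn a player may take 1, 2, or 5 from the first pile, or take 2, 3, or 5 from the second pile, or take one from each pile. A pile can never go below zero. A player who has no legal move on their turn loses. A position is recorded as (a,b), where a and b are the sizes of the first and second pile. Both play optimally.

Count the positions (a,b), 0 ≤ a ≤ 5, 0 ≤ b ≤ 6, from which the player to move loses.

12

Work bottom-up. With no move the player to move loses. Otherwise the position is W if at least one move leads to an L position for the opponent, and L if every move leads to a W.
Every move lowers a or b (never raises either), so fill the grid row by row in increasing a, and left to right within a row: each cell's successors are then already labelled.
      b=0  b=1  b=2  b=3  b=4  b=5  b=6
a=0:    L    L    W    W    W    W    W
a=1:    W    W    W    L    L    W    W
a=2:    W    W    L    W    W    W    L
a=3:    L    L    W    W    W    W    W
a=4:    W    W    W    L    L    W    W
a=5:    W    W    L    W    W    W    L
Cells with no legal move (terminal, hence L): (0,0), (0,1).
The remaining L cells, each justified by listing all of its moves:
(1,3): →(0,3)(W), (1,1)(W), (1,0)(W), (0,2)(W) — all W, so L
(1,4): →(0,4)(W), (1,2)(W), (1,1)(W), (0,3)(W) — all W, so L
(2,2): →(1,2)(W), (0,2)(W), (2,0)(W), (1,1)(W) — all W, so L
(2,6): →(1,6)(W), (0,6)(W), (2,4)(W), (2,3)(W), (2,1)(W), (1,5)(W) — all W, so L
(3,0): →(2,0)(W), (1,0)(W) — all W, so L
(3,1): →(2,1)(W), (1,1)(W), (2,0)(W) — all W, so L
(4,3): →(3,3)(W), (2,3)(W), (4,1)(W), (4,0)(W), (3,2)(W) — all W, so L
(4,4): →(3,4)(W), (2,4)(W), (4,2)(W), (4,1)(W), (3,3)(W) — all W, so L
(5,2): →(4,2)(W), (3,2)(W), (0,2)(W), (5,0)(W), (4,1)(W) — all W, so L
(5,6): →(4,6)(W), (3,6)(W), (0,6)(W), (5,4)(W), (5,3)(W), (5,1)(W), (4,5)(W) — all W, so L
Every other cell has at least one move into one of the L cells above, so it is W.
L cells per row: a=0: 2, a=1: 2, a=2: 2, a=3: 2, a=4: 2, a=5: 2; total 12.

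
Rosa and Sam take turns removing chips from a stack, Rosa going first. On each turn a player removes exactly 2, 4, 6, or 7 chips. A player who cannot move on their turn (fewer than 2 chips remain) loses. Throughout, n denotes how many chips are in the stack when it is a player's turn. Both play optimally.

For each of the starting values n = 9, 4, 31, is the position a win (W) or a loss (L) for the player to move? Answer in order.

Compute win/loss labels from the base case upward. A position with no move is L. Any other position is W if it can reach an L in one move, else L.
n=0: no move → L
n=1: no move → L
n=2: can move to 0, which is L ⇒ W
n=3: can move to 1, which is L ⇒ W
n=4: can move to 0, which is L ⇒ W
n=5: can move to 1, which is L ⇒ W
n=6: can move to 0, which is L ⇒ W
n=7: can move to 1, which is L ⇒ W
n=8: can move to 1, which is L ⇒ W
n=9: moves to 7(W), 5(W), 3(W), 2(W); every one is W ⇒ L
n=10: moves to 8(W), 6(W), 4(W), 3(W); every one is W ⇒ L
n=11: can move to 9, which is L ⇒ W
n=12: can move to 10, which is L ⇒ W
n=13: can move to 9, which is L ⇒ W
n=14: can move to 10, which is L ⇒ W
n=15: can move to 9, which is L ⇒ W
n=16: can move to 10, which is L ⇒ W
n=17: can move to 10, which is L ⇒ W
n=18: moves to 16(W), 14(W), 12(W), 11(W); every one is W ⇒ L
n=19: moves to 17(W), 15(W), 13(W), 12(W); every one is W ⇒ L
n=20: can move to 18, which is L ⇒ W
n=21: can move to 19, which is L ⇒ W
n=22: can move to 18, which is L ⇒ W
n=23: can move to 19, which is L ⇒ W
n=24: can move to 18, which is L ⇒ W
n=25: can move to 19, which is L ⇒ W
n=26: can move to 19, which is L ⇒ W
n=27: moves to 25(W), 23(W), 21(W), 20(W); every one is W ⇒ L
n=28: moves to 26(W), 24(W), 22(W), 21(W); every one is W ⇒ L
n=29: can move to 27, which is L ⇒ W
n=30: can move to 28, which is L ⇒ W
n=31: can move to 27, which is L ⇒ W

9: L, 4: W, 31: W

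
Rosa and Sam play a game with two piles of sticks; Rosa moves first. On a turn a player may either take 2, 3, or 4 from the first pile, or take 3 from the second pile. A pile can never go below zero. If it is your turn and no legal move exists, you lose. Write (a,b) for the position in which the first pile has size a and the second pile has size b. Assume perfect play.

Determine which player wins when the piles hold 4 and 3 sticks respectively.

Classify positions by backward induction: terminal positions (no move available) are L. From any other position, the mover wins iff some move reaches an L.
No move ever increases a pile, so every position that can arise here has a ≤ 4 and b ≤ 3; it is enough to label the cells with 0 ≤ a ≤ 4 and 0 ≤ b ≤ 3.
Every move lowers a or b (never raises either), so fill the grid row by row in increasing a, and left to right within a row: each cell's successors are then already labelled.
      b=0  b=1  b=2  b=3
a=0:    L    L    L    W
a=1:    L    L    L    W
a=2:    W    W    W    L
a=3:    W    W    W    L
a=4:    W    W    W    W
Cells with no legal move (terminal, hence L): (0,0), (0,1), (0,2), (1,0), (1,1), (1,2).
The remaining L cells, each justified by listing all of its moves:
(2,3): L (options (0,3)(W), (2,0)(W) are all W)
(3,3): L (options (1,3)(W), (0,3)(W), (3,0)(W) are all W)
Every other cell has at least one move into one of the L cells above, so it is W.
The starting position (4,3) is W: Rosa should move to (2,3), handing over an L position.

Rosa wins.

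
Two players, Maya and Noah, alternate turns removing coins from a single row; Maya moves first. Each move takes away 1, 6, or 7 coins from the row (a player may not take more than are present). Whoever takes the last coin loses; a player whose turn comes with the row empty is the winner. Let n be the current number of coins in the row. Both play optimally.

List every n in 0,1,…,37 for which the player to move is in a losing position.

Classify positions by backward induction: terminal positions (no move available) are W. From any other position, the mover wins iff some move reaches an L.
n=0: no move; the opponent has just taken the last coin and therefore loses → W
n=1: →0(W) only, which is W, so L
n=2: →1(L), so W
n=3: →2(W) only, which is W, so L
n=4: →3(L), so W
n=5: →4(W) only, which is W, so L
n=6: →5(L), so W
n=7: →1(L), so W
n=8: →1(L), so W
n=9: →3(L), so W
n=10: →3(L), so W
n=11: →5(L), so W
n=12: →5(L), so W
n=13: →12(W), 7(W), 6(W) — all W, so L
n=14: →13(L), so W
n=15: →14(W), 9(W), 8(W) — all W, so L
n=16: →15(L), so W
n=17: →16(W), 11(W), 10(W) — all W, so L
n=18: →17(L), so W
n=19: →13(L), so W
n=20: →13(L), so W
n=21: →15(L), so W
n=22: →15(L), so W
n=23: →17(L), so W
n=24: →17(L), so W
n=25: →24(W), 19(W), 18(W) — all W, so L
n=26: →25(L), so W
n=27: →26(W), 21(W), 20(W) — all W, so L
n=28: →27(L), so W
n=29: →28(W), 23(W), 22(W) — all W, so L
n=30: →29(L), so W
n=31: →25(L), so W
n=32: →25(L), so W
n=33: →27(L), so W
n=34: →27(L), so W
n=35: →29(L), so W
n=36: →29(L), so W
n=37: →36(W), 31(W), 30(W) — all W, so L
Reading off the rows marked L gives the requested list; there are 10 such values of n.

1, 3, 5, 13, 15, 17, 25, 27, 29, 37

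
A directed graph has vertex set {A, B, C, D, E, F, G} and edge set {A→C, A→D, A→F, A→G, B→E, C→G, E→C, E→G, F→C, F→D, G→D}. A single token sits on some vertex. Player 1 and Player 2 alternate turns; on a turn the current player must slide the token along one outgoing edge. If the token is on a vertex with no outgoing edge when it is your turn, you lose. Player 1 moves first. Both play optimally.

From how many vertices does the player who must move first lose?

3

Use the standard recursion: the mover loses at a terminal position; elsewhere, the mover wins exactly when some move hands the opponent an L position.
Every edge goes from a vertex to one that appears earlier in the order D, G, C, F, A, E, B, so processing vertices in that order labels each vertex after all of its successors.
D: no outgoing edge → L
G: reaches L-position D → W
C: only reaches G(W), which is W → L
F: reaches L-position C → W
A: reaches L-position C → W
E: reaches L-position C → W
B: only reaches E(W), which is W → L
The L vertices are B, C, D; that is 3 in all.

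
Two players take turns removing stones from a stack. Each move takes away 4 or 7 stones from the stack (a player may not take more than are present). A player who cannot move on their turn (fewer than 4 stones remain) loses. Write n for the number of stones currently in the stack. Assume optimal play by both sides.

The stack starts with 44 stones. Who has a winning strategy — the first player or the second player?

The second player wins.

Label each position W (a win for the player to move) or L (a loss). A position with no legal move is L; any other position is W exactly when some move reaches an L, and L when every move reaches a W.
n=0: no move → L
n=1: no move → L
n=2: no move → L
n=3: no move → L
n=4: W (go to 0, an L position)
n=5: W (go to 1, an L position)
n=6: W (go to 2, an L position)
n=7: W (go to 3, an L position)
n=8: W (go to 1, an L position)
n=9: W (go to 2, an L position)
n=10: W (go to 3, an L position)
n=11: L (options 7(W), 4(W) are all W)
n=12: L (options 8(W), 5(W) are all W)
n=13: L (options 9(W), 6(W) are all W)
n=14: L (options 10(W), 7(W) are all W)
n=15: W (go to 11, an L position)
n=16: W (go to 12, an L position)
n=17: W (go to 13, an L position)
n=18: W (go to 14, an L position)
n=19: W (go to 12, an L position)
n=20: W (go to 13, an L position)
n=21: W (go to 14, an L position)
n=22: L (options 18(W), 15(W) are all W)
n=23: L (options 19(W), 16(W) are all W)
n=24: L (options 20(W), 17(W) are all W)
n=25: L (options 21(W), 18(W) are all W)
n=26: W (go to 22, an L position)
n=27: W (go to 23, an L position)
n=28: W (go to 24, an L position)
n=29: W (go to 25, an L position)
n=30: W (go to 23, an L position)
n=31: W (go to 24, an L position)
n=32: W (go to 25, an L position)
n=33: L (options 29(W), 26(W) are all W)
n=34: L (options 30(W), 27(W) are all W)
n=35: L (options 31(W), 28(W) are all W)
n=36: L (options 32(W), 29(W) are all W)
n=37: W (go to 33, an L position)
n=38: W (go to 34, an L position)
n=39: W (go to 35, an L position)
n=40: W (go to 36, an L position)
n=41: W (go to 34, an L position)
n=42: W (go to 35, an L position)
n=43: W (go to 36, an L position)
n=44: L (options 40(W), 37(W) are all W)
Every move from 44 reaches a W position, so the mover loses.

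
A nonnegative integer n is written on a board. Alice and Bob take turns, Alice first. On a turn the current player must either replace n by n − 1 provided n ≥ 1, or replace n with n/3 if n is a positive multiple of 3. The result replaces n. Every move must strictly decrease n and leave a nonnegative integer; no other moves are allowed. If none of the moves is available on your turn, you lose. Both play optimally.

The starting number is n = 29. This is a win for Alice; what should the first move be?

Compute win/loss labels from the base case upward. A position with no move is L. Any other position is W if it can reach an L in one move, else L.
n=0: no move → L
n=1: W (go to 0, an L position)
n=2: L (sole option 1(W) is W)
n=3: W (go to 2, an L position)
n=4: L (sole option 3(W) is W)
n=5: W (go to 4, an L position)
n=6: W (go to 2, an L position)
n=7: L (sole option 6(W) is W)
n=8: W (go to 7, an L position)
n=9: L (options 3(W), 8(W) are all W)
n=10: W (go to 9, an L position)
n=11: L (sole option 10(W) is W)
n=12: W (go to 4, an L position)
n=13: L (sole option 12(W) is W)
n=14: W (go to 13, an L position)
n=15: L (options 5(W), 14(W) are all W)
n=16: W (go to 15, an L position)
n=17: L (sole option 16(W) is W)
n=18: W (go to 17, an L position)
n=19: L (sole option 18(W) is W)
n=20: W (go to 19, an L position)
n=21: W (go to 7, an L position)
n=22: L (sole option 21(W) is W)
n=23: W (go to 22, an L position)
n=24: L (options 8(W), 23(W) are all W)
n=25: W (go to 24, an L position)
n=26: L (sole option 25(W) is W)
n=27: W (go to 9, an L position)
n=28: L (sole option 27(W) is W)
n=29: W (go to 28, an L position)
From 29, the L positions reachable in one move are: 28.

Move to 28.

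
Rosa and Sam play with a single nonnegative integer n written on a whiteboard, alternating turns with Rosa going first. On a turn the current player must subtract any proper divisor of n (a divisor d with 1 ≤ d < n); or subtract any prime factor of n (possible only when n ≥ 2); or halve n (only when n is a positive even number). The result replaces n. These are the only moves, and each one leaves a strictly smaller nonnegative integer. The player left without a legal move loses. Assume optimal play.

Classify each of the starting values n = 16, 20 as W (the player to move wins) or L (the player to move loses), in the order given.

Label each position W (a win for the player to move) or L (a loss). A position with no legal move is L; any other position is W exactly when some move reaches an L, and L when every move reaches a W.
n=0: no move → L
n=1: no move → L
n=2: W (go to 0, an L position)
n=3: W (go to 0, an L position)
n=4: L (options 2(W), 3(W) are all W)
n=5: W (go to 0, an L position)
n=6: W (go to 4, an L position)
n=7: W (go to 0, an L position)
n=8: W (go to 4, an L position)
n=9: L (options 6(W), 8(W) are all W)
n=10: W (go to 9, an L position)
n=11: W (go to 0, an L position)
n=12: W (go to 9, an L position)
n=13: W (go to 0, an L position)
n=14: L (options 7(W), 12(W), 13(W) are all W)
n=15: W (go to 14, an L position)
n=16: W (go to 14, an L position)
n=17: W (go to 0, an L position)
n=18: W (go to 9, an L position)
n=19: W (go to 0, an L position)
n=20: L (options 10(W), 15(W), 16(W), 18(W), 19(W) are all W)

16: W, 20: L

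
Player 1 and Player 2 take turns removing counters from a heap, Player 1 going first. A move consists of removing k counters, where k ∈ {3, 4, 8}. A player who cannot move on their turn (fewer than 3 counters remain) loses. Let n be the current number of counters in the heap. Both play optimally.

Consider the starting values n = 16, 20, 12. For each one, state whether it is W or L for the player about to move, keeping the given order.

Classify positions by backward induction: terminal positions (no move available) are L. From any other position, the mover wins iff some move reaches an L.
n=0: no move → L
n=1: no move → L
n=2: no move → L
n=3: reaches L-position 0 → W
n=4: reaches L-position 1 → W
n=5: reaches L-position 2 → W
n=6: reaches L-position 2 → W
n=7: only reaches 4(W), 3(W), all W → L
n=8: reaches L-position 0 → W
n=9: reaches L-position 1 → W
n=10: reaches L-position 7 → W
n=11: reaches L-position 7 → W
n=12: only reaches 9(W), 8(W), 4(W), all W → L
n=13: only reaches 10(W), 9(W), 5(W), all W → L
n=14: only reaches 11(W), 10(W), 6(W), all W → L
n=15: reaches L-position 12 → W
n=16: reaches L-position 13 → W
n=17: reaches L-position 14 → W
n=18: reaches L-position 14 → W
n=19: only reaches 16(W), 15(W), 11(W), all W → L
n=20: reaches L-position 12 → W

16: W, 20: W, 12: L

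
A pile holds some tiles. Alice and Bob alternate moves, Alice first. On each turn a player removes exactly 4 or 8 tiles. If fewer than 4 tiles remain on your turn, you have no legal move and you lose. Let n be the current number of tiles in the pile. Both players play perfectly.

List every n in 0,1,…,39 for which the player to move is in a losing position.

0, 1, 2, 3, 12, 13, 14, 15, 24, 25, 26, 27, 36, 37, 38, 39

Use the standard recursion: the mover loses at a terminal position; elsewhere, the mover wins exactly when some move hands the opponent an L position.
n=0: no move → L
n=1: no move → L
n=2: no move → L
n=3: no move → L
n=4: can move to 0, which is L ⇒ W
n=5: can move to 1, which is L ⇒ W
n=6: can move to 2, which is L ⇒ W
n=7: can move to 3, which is L ⇒ W
n=8: can move to 0, which is L ⇒ W
n=9: can move to 1, which is L ⇒ W
n=10: can move to 2, which is L ⇒ W
n=11: can move to 3, which is L ⇒ W
n=12: moves to 8(W), 4(W); every one is W ⇒ L
n=13: moves to 9(W), 5(W); every one is W ⇒ L
n=14: moves to 10(W), 6(W); every one is W ⇒ L
n=15: moves to 11(W), 7(W); every one is W ⇒ L
n=16: can move to 12, which is L ⇒ W
n=17: can move to 13, which is L ⇒ W
n=18: can move to 14, which is L ⇒ W
n=19: can move to 15, which is L ⇒ W
n=20: can move to 12, which is L ⇒ W
n=21: can move to 13, which is L ⇒ W
n=22: can move to 14, which is L ⇒ W
n=23: can move to 15, which is L ⇒ W
n=24: moves to 20(W), 16(W); every one is W ⇒ L
n=25: moves to 21(W), 17(W); every one is W ⇒ L
n=26: moves to 22(W), 18(W); every one is W ⇒ L
n=27: moves to 23(W), 19(W); every one is W ⇒ L
n=28: can move to 24, which is L ⇒ W
n=29: can move to 25, which is L ⇒ W
n=30: can move to 26, which is L ⇒ W
n=31: can move to 27, which is L ⇒ W
n=32: can move to 24, which is L ⇒ W
n=33: can move to 25, which is L ⇒ W
n=34: can move to 26, which is L ⇒ W
n=35: can move to 27, which is L ⇒ W
n=36: moves to 32(W), 28(W); every one is W ⇒ L
n=37: moves to 33(W), 29(W); every one is W ⇒ L
n=38: moves to 34(W), 30(W); every one is W ⇒ L
n=39: moves to 35(W), 31(W); every one is W ⇒ L
The losing starting values of n are exactly the entries labelled L in this table (16 of them).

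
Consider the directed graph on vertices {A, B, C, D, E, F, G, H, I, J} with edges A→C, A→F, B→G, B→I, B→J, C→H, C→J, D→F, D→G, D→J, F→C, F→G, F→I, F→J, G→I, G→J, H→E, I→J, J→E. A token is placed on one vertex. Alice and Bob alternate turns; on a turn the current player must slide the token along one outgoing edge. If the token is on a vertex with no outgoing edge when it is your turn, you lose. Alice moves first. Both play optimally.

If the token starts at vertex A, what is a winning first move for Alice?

Move to C.

Classify positions by backward induction: terminal positions (no move available) are L. From any other position, the mover wins iff some move reaches an L.
Every edge goes from a vertex to one that appears earlier in the order E, J, I, H, G, C, F, A, D, B, so processing vertices in that order labels each vertex after all of its successors.
E: no outgoing edge → L
J: W (go to E, an L position)
I: L (sole option J(W) is W)
H: W (go to E, an L position)
G: W (go to I, an L position)
C: L (options H(W), J(W) are all W)
F: W (go to C, an L position)
A: W (go to C, an L position)
D: L (options F(W), G(W), J(W) are all W)
B: W (go to I, an L position)
From A, the L positions reachable in one move are: C.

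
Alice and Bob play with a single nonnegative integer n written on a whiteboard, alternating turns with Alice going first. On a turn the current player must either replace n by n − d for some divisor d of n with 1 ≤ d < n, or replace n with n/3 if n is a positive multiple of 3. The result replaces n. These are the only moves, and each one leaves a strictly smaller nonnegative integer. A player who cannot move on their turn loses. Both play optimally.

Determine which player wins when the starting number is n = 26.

Alice wins.

Classify positions by backward induction: terminal positions (no move available) are L. From any other position, the mover wins iff some move reaches an L.
n=0: no move → L
n=1: no move → L
n=2: W (go to 1, an L position)
n=3: W (go to 1, an L position)
n=4: L (options 2(W), 3(W) are all W)
n=5: W (go to 4, an L position)
n=6: W (go to 4, an L position)
n=7: L (sole option 6(W) is W)
n=8: W (go to 4, an L position)
n=9: L (options 3(W), 6(W), 8(W) are all W)
n=10: W (go to 9, an L position)
n=11: L (sole option 10(W) is W)
n=12: W (go to 4, an L position)
n=13: L (sole option 12(W) is W)
n=14: W (go to 7, an L position)
n=15: L (options 5(W), 10(W), 12(W), 14(W) are all W)
n=16: W (go to 15, an L position)
n=17: L (sole option 16(W) is W)
n=18: W (go to 9, an L position)
n=19: L (sole option 18(W) is W)
n=20: W (go to 15, an L position)
n=21: W (go to 7, an L position)
n=22: W (go to 11, an L position)
n=23: L (sole option 22(W) is W)
n=24: W (go to 23, an L position)
n=25: L (options 20(W), 24(W) are all W)
n=26: W (go to 13, an L position)
From 26 Alice can move to 13, reaching an L position.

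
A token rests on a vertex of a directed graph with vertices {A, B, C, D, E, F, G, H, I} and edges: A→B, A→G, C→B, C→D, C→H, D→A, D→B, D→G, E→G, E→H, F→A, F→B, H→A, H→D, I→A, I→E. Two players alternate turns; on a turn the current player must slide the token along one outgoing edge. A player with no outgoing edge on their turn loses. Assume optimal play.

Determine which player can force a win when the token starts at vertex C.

Classify positions by backward induction: terminal positions (no move available) are L. From any other position, the mover wins iff some move reaches an L.
Every edge goes from a vertex to one that appears earlier in the order G, B, A, F, D, H, E, C, I, so processing vertices in that order labels each vertex after all of its successors.
G: no outgoing edge → L
B: no outgoing edge → L
A: W (go to B, an L position)
F: W (go to B, an L position)
D: W (go to B, an L position)
H: L (options D(W), A(W) are all W)
E: W (go to H, an L position)
C: W (go to H, an L position)
I: L (options E(W), A(W) are all W)
The starting position C is W: the player to move should move to H, handing over an L position.

The first player wins.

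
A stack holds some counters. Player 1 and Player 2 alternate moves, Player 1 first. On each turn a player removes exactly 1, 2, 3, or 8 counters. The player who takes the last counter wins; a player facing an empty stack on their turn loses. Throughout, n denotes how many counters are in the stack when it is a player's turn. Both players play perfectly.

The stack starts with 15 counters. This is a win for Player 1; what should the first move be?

Build the W/L table. Terminal = L. A non-terminal position is W if it has a move to some L; otherwise it is L.
n=0: no move → L
n=1: W (go to 0, an L position)
n=2: W (go to 0, an L position)
n=3: W (go to 0, an L position)
n=4: L (options 3(W), 2(W), 1(W) are all W)
n=5: W (go to 4, an L position)
n=6: W (go to 4, an L position)
n=7: W (go to 4, an L position)
n=8: W (go to 0, an L position)
n=9: L (options 8(W), 7(W), 6(W), 1(W) are all W)
n=10: W (go to 9, an L position)
n=11: W (go to 9, an L position)
n=12: W (go to 9, an L position)
n=13: L (options 12(W), 11(W), 10(W), 5(W) are all W)
n=14: W (go to 13, an L position)
n=15: W (go to 13, an L position)
From 15, the L positions reachable in one move are: 13.

Remove 2, leaving 13.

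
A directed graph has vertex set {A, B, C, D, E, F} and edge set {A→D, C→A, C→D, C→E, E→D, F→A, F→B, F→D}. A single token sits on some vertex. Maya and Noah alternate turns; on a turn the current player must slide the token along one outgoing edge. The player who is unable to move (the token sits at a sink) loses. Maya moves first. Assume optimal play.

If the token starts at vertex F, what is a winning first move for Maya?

Positions with no move are L. A position that does have a move is losing for the player to move precisely when every available move leads to a winning position for the opponent. Fill in the labels:
Every edge goes from a vertex to one that appears earlier in the order B, D, A, E, F, C, so processing vertices in that order labels each vertex after all of its successors.
B: no outgoing edge → L
D: no outgoing edge → L
A: W (go to D, an L position)
E: W (go to D, an L position)
F: W (go to D, an L position)
C: W (go to D, an L position)
From F, the L positions reachable in one move are: D, B. Any move reaching one of these is winning.

Move to D.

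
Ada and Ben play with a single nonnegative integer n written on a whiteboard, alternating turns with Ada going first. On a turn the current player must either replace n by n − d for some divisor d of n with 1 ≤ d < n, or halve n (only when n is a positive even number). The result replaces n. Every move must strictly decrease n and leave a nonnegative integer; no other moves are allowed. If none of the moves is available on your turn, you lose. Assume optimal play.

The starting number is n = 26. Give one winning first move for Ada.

Classify positions by backward induction: terminal positions (no move available) are L. From any other position, the mover wins iff some move reaches an L.
n=0: no move → L
n=1: no move → L
n=2: can move to 1, which is L ⇒ W
n=3: the only move is to 2(W), a W ⇒ L
n=4: can move to 3, which is L ⇒ W
n=5: the only move is to 4(W), a W ⇒ L
n=6: can move to 3, which is L ⇒ W
n=7: the only move is to 6(W), a W ⇒ L
n=8: can move to 7, which is L ⇒ W
n=9: moves to 6(W), 8(W); every one is W ⇒ L
n=10: can move to 5, which is L ⇒ W
n=11: the only move is to 10(W), a W ⇒ L
n=12: can move to 9, which is L ⇒ W
n=13: the only move is to 12(W), a W ⇒ L
n=14: can move to 7, which is L ⇒ W
n=15: moves to 10(W), 12(W), 14(W); every one is W ⇒ L
n=16: can move to 15, which is L ⇒ W
n=17: the only move is to 16(W), a W ⇒ L
n=18: can move to 9, which is L ⇒ W
n=19: the only move is to 18(W), a W ⇒ L
n=20: can move to 15, which is L ⇒ W
n=21: moves to 14(W), 18(W), 20(W); every one is W ⇒ L
n=22: can move to 11, which is L ⇒ W
n=23: the only move is to 22(W), a W ⇒ L
n=24: can move to 21, which is L ⇒ W
n=25: moves to 20(W), 24(W); every one is W ⇒ L
n=26: can move to 13, which is L ⇒ W
From 26, the L positions reachable in one move are: 13, 25. Any move reaching one of these is winning.

Move to 13.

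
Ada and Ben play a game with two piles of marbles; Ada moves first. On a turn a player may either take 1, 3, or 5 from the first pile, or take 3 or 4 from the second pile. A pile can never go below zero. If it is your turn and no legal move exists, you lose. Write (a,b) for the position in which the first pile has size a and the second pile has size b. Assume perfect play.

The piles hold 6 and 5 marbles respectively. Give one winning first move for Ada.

Label each position W (a win for the player to move) or L (a loss). A position with no legal move is L; any other position is W exactly when some move reaches an L, and L when every move reaches a W.
No move ever increases a pile, so every position that can arise here has a ≤ 6 and b ≤ 5; it is enough to label the cells with 0 ≤ a ≤ 6 and 0 ≤ b ≤ 5.
Every move lowers a or b (never raises either), so fill the grid row by row in increasing a, and left to right within a row: each cell's successors are then already labelled.
      b=0  b=1  b=2  b=3  b=4  b=5
a=0:    L    L    L    W    W    W
a=1:    W    W    W    L    L    L
a=2:    L    L    L    W    W    W
a=3:    W    W    W    L    L    L
a=4:    L    L    L    W    W    W
a=5:    W    W    W    L    L    L
a=6:    L    L    L    W    W    W
Cells with no legal move (terminal, hence L): (0,0), (0,1), (0,2).
The remaining L cells, each justified by listing all of its moves:
(1,3): only reaches (0,3)(W), (1,0)(W), all W → L
(1,4): only reaches (0,4)(W), (1,1)(W), (1,0)(W), all W → L
(1,5): only reaches (0,5)(W), (1,2)(W), (1,1)(W), all W → L
(2,0): only reaches (1,0)(W), which is W → L
(2,1): only reaches (1,1)(W), which is W → L
(2,2): only reaches (1,2)(W), which is W → L
(3,3): only reaches (2,3)(W), (0,3)(W), (3,0)(W), all W → L
(3,4): only reaches (2,4)(W), (0,4)(W), (3,1)(W), (3,0)(W), all W → L
(3,5): only reaches (2,5)(W), (0,5)(W), (3,2)(W), (3,1)(W), all W → L
(4,0): only reaches (3,0)(W), (1,0)(W), all W → L
(4,1): only reaches (3,1)(W), (1,1)(W), all W → L
(4,2): only reaches (3,2)(W), (1,2)(W), all W → L
(5,3): only reaches (4,3)(W), (2,3)(W), (0,3)(W), (5,0)(W), all W → L
(5,4): only reaches (4,4)(W), (2,4)(W), (0,4)(W), (5,1)(W), (5,0)(W), all W → L
(5,5): only reaches (4,5)(W), (2,5)(W), (0,5)(W), (5,2)(W), (5,1)(W), all W → L
(6,0): only reaches (5,0)(W), (3,0)(W), (1,0)(W), all W → L
(6,1): only reaches (5,1)(W), (3,1)(W), (1,1)(W), all W → L
(6,2): only reaches (5,2)(W), (3,2)(W), (1,2)(W), all W → L
Every other cell has at least one move into one of the L cells above, so it is W.
From (6,5), the L positions reachable in one move are: (5,5), (3,5), (1,5), (6,2), (6,1). Any move reaching one of these is winning.

Move to (5,5).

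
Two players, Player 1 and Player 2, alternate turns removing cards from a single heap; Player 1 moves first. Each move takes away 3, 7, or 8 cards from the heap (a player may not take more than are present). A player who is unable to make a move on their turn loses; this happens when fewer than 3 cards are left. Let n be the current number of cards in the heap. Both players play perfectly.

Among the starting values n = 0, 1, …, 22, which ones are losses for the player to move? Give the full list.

Classify positions by backward induction: terminal positions (no move available) are L. From any other position, the mover wins iff some move reaches an L.
n=0: no move → L
n=1: no move → L
n=2: no move → L
n=3: →0(L), so W
n=4: →1(L), so W
n=5: →2(L), so W
n=6: →3(W) only, which is W, so L
n=7: →0(L), so W
n=8: →1(L), so W
n=9: →6(L), so W
n=10: →2(L), so W
n=11: →8(W), 4(W), 3(W) — all W, so L
n=12: →9(W), 5(W), 4(W) — all W, so L
n=13: →6(L), so W
n=14: →11(L), so W
n=15: →12(L), so W
n=16: →13(W), 9(W), 8(W) — all W, so L
n=17: →14(W), 10(W), 9(W) — all W, so L
n=18: →11(L), so W
n=19: →16(L), so W
n=20: →17(L), so W
n=21: →18(W), 14(W), 13(W) — all W, so L
n=22: →19(W), 15(W), 14(W) — all W, so L
The losing starting values of n are exactly the entries labelled L in this table (10 of them).

0, 1, 2, 6, 11, 12, 16, 17, 21, 22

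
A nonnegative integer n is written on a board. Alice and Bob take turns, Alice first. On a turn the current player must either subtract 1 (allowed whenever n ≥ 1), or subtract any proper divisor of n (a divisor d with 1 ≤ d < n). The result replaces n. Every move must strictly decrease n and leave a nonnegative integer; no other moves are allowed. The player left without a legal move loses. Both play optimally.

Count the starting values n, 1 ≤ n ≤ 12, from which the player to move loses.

Work bottom-up. With no move the player to move loses. Otherwise the position is W if at least one move leads to an L position for the opponent, and L if every move leads to a W.
n=0: no move → L
n=1: can move to 0, which is L ⇒ W
n=2: the only move is to 1(W), a W ⇒ L
n=3: can move to 2, which is L ⇒ W
n=4: can move to 2, which is L ⇒ W
n=5: the only move is to 4(W), a W ⇒ L
n=6: can move to 5, which is L ⇒ W
n=7: the only move is to 6(W), a W ⇒ L
n=8: can move to 7, which is L ⇒ W
n=9: moves to 6(W), 8(W); every one is W ⇒ L
n=10: can move to 5, which is L ⇒ W
n=11: the only move is to 10(W), a W ⇒ L
n=12: can move to 9, which is L ⇒ W
L entries with 1 ≤ n ≤ 12 (n=0 is outside the asked range and is not counted): n = 2, 5, 7, 9, 11; that makes 5.

5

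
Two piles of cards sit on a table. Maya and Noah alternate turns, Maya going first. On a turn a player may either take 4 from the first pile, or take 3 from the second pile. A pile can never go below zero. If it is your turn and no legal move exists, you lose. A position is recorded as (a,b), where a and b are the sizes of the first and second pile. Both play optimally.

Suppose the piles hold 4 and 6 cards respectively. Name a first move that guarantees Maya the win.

Build the W/L table. Terminal = L. A non-terminal position is W if it has a move to some L; otherwise it is L.
No move ever increases a pile, so every position that can arise here has a ≤ 4 and b ≤ 6; it is enough to label the cells with 0 ≤ a ≤ 4 and 0 ≤ b ≤ 6.
Every move lowers a or b (never raises either), so fill the grid row by row in increasing a, and left to right within a row: each cell's successors are then already labelled.
      b=0  b=1  b=2  b=3  b=4  b=5  b=6
a=0:    L    L    L    W    W    W    L
a=1:    L    L    L    W    W    W    L
a=2:    L    L    L    W    W    W    L
a=3:    L    L    L    W    W    W    L
a=4:    W    W    W    L    L    L    W
Cells with no legal move (terminal, hence L): (0,0), (0,1), (0,2), (1,0), (1,1), (1,2), (2,0), (2,1), (2,2), (3,0), (3,1), (3,2).
The remaining L cells, each justified by listing all of its moves:
(0,6): the only move is to (0,3)(W), a W ⇒ L
(1,6): the only move is to (1,3)(W), a W ⇒ L
(2,6): the only move is to (2,3)(W), a W ⇒ L
(3,6): the only move is to (3,3)(W), a W ⇒ L
(4,3): moves to (0,3)(W), (4,0)(W); every one is W ⇒ L
(4,4): moves to (0,4)(W), (4,1)(W); every one is W ⇒ L
(4,5): moves to (0,5)(W), (4,2)(W); every one is W ⇒ L
Every other cell has at least one move into one of the L cells above, so it is W.
From (4,6), the L positions reachable in one move are: (0,6), (4,3). Any move reaching one of these is winning.

Move to (0,6).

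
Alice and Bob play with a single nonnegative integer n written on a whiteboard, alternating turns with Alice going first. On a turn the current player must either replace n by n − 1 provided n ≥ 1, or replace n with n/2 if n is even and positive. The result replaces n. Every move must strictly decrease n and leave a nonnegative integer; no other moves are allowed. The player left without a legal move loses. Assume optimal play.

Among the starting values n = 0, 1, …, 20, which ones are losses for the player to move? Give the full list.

Build the W/L table. Terminal = L. A non-terminal position is W if it has a move to some L; otherwise it is L.
n=0: no move → L
n=1: can move to 0, which is L ⇒ W
n=2: the only move is to 1(W), a W ⇒ L
n=3: can move to 2, which is L ⇒ W
n=4: can move to 2, which is L ⇒ W
n=5: the only move is to 4(W), a W ⇒ L
n=6: can move to 5, which is L ⇒ W
n=7: the only move is to 6(W), a W ⇒ L
n=8: can move to 7, which is L ⇒ W
n=9: the only move is to 8(W), a W ⇒ L
n=10: can move to 5, which is L ⇒ W
n=11: the only move is to 10(W), a W ⇒ L
n=12: can move to 11, which is L ⇒ W
n=13: the only move is to 12(W), a W ⇒ L
n=14: can move to 7, which is L ⇒ W
n=15: the only move is to 14(W), a W ⇒ L
n=16: can move to 15, which is L ⇒ W
n=17: the only move is to 16(W), a W ⇒ L
n=18: can move to 9, which is L ⇒ W
n=19: the only move is to 18(W), a W ⇒ L
n=20: can move to 19, which is L ⇒ W
Reading off the rows marked L gives the requested list; there are 10 such values of n.

0, 2, 5, 7, 9, 11, 13, 15, 17, 19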